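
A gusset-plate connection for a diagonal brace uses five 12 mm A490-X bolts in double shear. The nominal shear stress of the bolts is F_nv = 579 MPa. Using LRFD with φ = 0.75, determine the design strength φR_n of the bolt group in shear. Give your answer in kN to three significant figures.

491 kN

A_b = π × 12² / 4 = 113.1 mm².
R_n = F_nv · A_b · n · n_s = 579 × 113.1 × 5 × 2 / 1000 = 654.8 kN.
Design strength φR_n = 0.75 × 654.8 = 491 kN.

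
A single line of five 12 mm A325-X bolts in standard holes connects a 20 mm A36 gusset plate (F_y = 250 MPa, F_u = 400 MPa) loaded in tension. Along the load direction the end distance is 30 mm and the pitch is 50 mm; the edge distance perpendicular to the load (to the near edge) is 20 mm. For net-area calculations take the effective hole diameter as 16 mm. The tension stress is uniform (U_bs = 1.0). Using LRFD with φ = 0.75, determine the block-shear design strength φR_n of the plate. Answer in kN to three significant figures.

590 kN

Shear plane L_v = 30 + 4·50 = 230 mm; A_gv = 230 × 20 = 4600 mm².
A_nv = (230 − 4.5·16) × 20 = 3160 mm².
A_nt = (20 − 0.5·16) × 20 = 240 mm².
0.6 F_u A_nv = 758.4 kN; 0.6 F_y A_gv = 690 kN → shear yielding governs the shear term.
R_n = 690 + 1.0 × 400 × 240 / 1000 = 786 kN.
Design strength φR_n = 0.75 × 786 = 590 kN.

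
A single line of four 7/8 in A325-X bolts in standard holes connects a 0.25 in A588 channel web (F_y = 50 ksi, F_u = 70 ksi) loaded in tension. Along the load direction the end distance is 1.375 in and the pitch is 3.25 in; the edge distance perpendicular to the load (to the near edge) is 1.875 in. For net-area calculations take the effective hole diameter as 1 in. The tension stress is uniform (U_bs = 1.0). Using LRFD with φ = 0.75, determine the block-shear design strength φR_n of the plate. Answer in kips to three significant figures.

78.1 kips

Shear plane L_v = 1.375 + 3·3.25 = 11.12 in; A_gv = 11.12 × 0.25 = 2.781 in².
A_nv = (11.12 − 3.5·1) × 0.25 = 1.906 in².
A_nt = (1.875 − 0.5·1) × 0.25 = 0.3438 in².
0.6 F_u A_nv = 80.06 kips; 0.6 F_y A_gv = 83.44 kips → shear rupture governs the shear term.
R_n = 80.06 + 1.0 × 70 × 0.3438 = 104.1 kips.
Design strength φR_n = 0.75 × 104.1 = 78.1 kips.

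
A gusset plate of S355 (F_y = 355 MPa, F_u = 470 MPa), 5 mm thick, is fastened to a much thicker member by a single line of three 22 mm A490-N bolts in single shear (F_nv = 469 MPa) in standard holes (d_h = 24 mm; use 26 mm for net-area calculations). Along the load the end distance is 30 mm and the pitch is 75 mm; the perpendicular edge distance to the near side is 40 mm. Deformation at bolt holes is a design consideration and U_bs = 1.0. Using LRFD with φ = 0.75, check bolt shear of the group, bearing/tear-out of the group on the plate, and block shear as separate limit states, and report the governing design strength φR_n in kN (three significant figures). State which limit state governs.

Bolt shear: A_b = π·22²/4 = 380.1 mm²; R_n = 469 × 380.1 × 3 × 1 / 1000 = 534.8 kN → 0.75 × 534.8 = 401 kN.
Bearing: edge l_c = 18, r_n = 50.76 kN; interior l_c = 51, r_n = 124.1 kN; R_n = 50.76 + 2·124.1 = 298.9 kN → 224 kN.
Block shear: A_gv = 900, A_nv = 575, A_nt = 135 mm²; R_n = min(0.6F_uA_nv, 0.6F_yA_gv) + U_bs·F_u·A_nt = 225.6 kN → 169 kN.
Block shear governs: 169 kN.

169 kN (block shear governs)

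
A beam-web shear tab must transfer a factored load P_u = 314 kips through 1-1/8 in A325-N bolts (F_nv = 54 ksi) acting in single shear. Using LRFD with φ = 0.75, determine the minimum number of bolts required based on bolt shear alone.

A_b = π·1.125²/4 = 0.994 in².
Per-bolt design strength φR_n = 0.75 × 54 × 0.994 × 1 = 40.26 kips.
n ≥ 314 / 40.26 = 7.8 → use 8 bolts.

8 bolts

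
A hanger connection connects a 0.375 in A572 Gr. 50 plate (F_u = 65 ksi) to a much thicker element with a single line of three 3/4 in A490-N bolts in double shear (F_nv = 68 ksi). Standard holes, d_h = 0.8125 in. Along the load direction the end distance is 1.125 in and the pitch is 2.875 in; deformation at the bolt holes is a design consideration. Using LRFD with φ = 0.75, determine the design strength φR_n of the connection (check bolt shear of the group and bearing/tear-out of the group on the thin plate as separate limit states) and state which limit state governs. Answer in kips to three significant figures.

Bolt shear: A_b = π·0.75²/4 = 0.4418 in²; R_n = 68 × 0.4418 × 3 × 2 = 180.2 kips → 0.75 × 180.2 = 135 kips.
Bearing (1.2 l_c t F_u ≤ 2.4 d t F_u): upper limit = 2.4·0.75·0.375·65 = 43.87 kips.
  Edge l_c = 1.125 − 0.8125/2 = 0.7188 → r_n = 21.02 kips; interior l_c = 2.875 − 0.8125 = 2.062 → r_n = 43.87 kips.
  R_n,bearing = 1·21.02 + 2·43.87 = 108.8 kips → 0.75 × 108.8 = 81.6 kips.
Bearing governs: 81.6 kips.

81.6 kips (bearing governs)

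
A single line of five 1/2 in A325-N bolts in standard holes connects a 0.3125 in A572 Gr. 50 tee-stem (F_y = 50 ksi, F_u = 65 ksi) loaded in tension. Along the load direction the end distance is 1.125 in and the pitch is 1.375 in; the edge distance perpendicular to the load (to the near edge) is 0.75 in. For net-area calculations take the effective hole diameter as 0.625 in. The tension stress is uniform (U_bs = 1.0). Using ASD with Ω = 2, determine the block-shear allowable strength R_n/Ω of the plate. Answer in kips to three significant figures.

Shear plane L_v = 1.125 + 4·1.375 = 6.625 in; A_gv = 6.625 × 0.3125 = 2.07 in².
A_nv = (6.625 − 4.5·0.625) × 0.3125 = 1.191 in².
A_nt = (0.75 − 0.5·0.625) × 0.3125 = 0.1367 in².
0.6 F_u A_nv = 46.46 kips; 0.6 F_y A_gv = 62.11 kips → shear rupture governs the shear term.
R_n = 46.46 + 1.0 × 65 × 0.1367 = 55.35 kips.
Allowable strength R_n/Ω = 55.35 / 2 = 27.7 kips.

27.7 kips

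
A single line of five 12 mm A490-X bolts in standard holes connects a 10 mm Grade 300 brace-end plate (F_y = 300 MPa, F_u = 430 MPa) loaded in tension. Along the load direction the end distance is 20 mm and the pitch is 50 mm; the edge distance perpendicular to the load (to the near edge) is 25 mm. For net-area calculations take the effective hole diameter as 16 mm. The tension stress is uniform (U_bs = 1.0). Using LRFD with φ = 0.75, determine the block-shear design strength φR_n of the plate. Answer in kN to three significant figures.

341 kN

Shear plane L_v = 20 + 4·50 = 220 mm; A_gv = 220 × 10 = 2200 mm².
A_nv = (220 − 4.5·16) × 10 = 1480 mm².
A_nt = (25 − 0.5·16) × 10 = 170 mm².
0.6 F_u A_nv = 381.8 kN; 0.6 F_y A_gv = 396 kN → shear rupture governs the shear term.
R_n = 381.8 + 1.0 × 430 × 170 / 1000 = 454.9 kN.
Design strength φR_n = 0.75 × 454.9 = 341 kN.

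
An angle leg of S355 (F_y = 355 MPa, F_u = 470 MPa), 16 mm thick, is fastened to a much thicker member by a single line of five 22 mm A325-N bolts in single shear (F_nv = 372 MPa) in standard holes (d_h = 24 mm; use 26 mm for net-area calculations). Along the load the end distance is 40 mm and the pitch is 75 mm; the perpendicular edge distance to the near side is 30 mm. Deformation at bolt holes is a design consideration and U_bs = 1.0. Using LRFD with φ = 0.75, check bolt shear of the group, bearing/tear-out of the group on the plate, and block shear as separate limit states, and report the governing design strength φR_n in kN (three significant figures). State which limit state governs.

Bolt shear: A_b = π·22²/4 = 380.1 mm²; R_n = 372 × 380.1 × 5 × 1 / 1000 = 707 kN → 0.75 × 707 = 530 kN.
Bearing: edge l_c = 28, r_n = 252.7 kN; interior l_c = 51, r_n = 397.1 kN; R_n = 252.7 + 4·397.1 = 1841 kN → 1380 kN.
Block shear: A_gv = 5440, A_nv = 3568, A_nt = 272 mm²; R_n = min(0.6F_uA_nv, 0.6F_yA_gv) + U_bs·F_u·A_nt = 1134 kN → 851 kN.
Bolt shear governs: 530 kN.

530 kN (bolt shear governs)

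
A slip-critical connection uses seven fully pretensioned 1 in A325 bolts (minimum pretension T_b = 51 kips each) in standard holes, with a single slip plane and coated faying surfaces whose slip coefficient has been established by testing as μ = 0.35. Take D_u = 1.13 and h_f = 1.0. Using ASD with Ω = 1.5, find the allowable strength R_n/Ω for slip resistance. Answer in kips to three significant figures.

R_n = μ · D_u · h_f · T_b · n_s · n_b = 0.35 × 1.13 × 1.0 × 51 × 1 × 7 = 141.2 kips.
Allowable strength R_n/Ω = 141.2 / 1.5 = 94.1 kips.

94.1 kips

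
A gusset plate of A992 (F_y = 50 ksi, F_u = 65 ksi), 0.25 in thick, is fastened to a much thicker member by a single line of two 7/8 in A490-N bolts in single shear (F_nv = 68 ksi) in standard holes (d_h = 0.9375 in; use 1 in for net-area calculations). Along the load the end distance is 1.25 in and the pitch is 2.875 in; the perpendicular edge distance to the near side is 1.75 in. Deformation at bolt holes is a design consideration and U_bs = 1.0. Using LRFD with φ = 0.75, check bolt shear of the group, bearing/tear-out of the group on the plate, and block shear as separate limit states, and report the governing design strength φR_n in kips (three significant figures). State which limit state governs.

34.4 kips (block shear governs)

Bolt shear: A_b = π·0.875²/4 = 0.6013 in²; R_n = 68 × 0.6013 × 2 × 1 = 81.78 kips → 0.75 × 81.78 = 61.3 kips.
Bearing: edge l_c = 0.7812, r_n = 15.23 kips; interior l_c = 1.938, r_n = 34.12 kips; R_n = 15.23 + 1·34.12 = 49.36 kips → 37 kips.
Block shear: A_gv = 1.031, A_nv = 0.6562, A_nt = 0.3125 in²; R_n = min(0.6F_uA_nv, 0.6F_yA_gv) + U_bs·F_u·A_nt = 45.91 kips → 34.4 kips.
Block shear governs: 34.4 kips.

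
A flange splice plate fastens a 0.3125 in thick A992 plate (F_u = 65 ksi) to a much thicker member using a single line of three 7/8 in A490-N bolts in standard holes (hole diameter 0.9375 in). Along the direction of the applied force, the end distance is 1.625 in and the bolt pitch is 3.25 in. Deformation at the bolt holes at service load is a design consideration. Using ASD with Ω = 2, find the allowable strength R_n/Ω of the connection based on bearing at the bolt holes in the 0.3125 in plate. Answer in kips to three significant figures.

56.7 kips

Per bolt r_n = 1.2 l_c t F_u ≤ 2.4 d t F_u; upper limit = 2.4 × 0.875 × 0.3125 × 65 = 42.66 kips.
Edge bolt: l_c = 1.625 − 0.9375/2 = 1.156 in → 1.2 × 1.156 × 0.3125 × 65 = 28.18 → r_n = 28.18 kips.
Interior bolts: l_c = 3.25 − 0.9375 = 2.312 in → 1.2 × 2.312 × 0.3125 × 65 = 56.37 → r_n = 42.66 kips.
R_n = 1 × 28.18 + 2 × 42.66 = 113.5 kips.
Allowable strength R_n/Ω = 113.5 / 2 = 56.7 kips.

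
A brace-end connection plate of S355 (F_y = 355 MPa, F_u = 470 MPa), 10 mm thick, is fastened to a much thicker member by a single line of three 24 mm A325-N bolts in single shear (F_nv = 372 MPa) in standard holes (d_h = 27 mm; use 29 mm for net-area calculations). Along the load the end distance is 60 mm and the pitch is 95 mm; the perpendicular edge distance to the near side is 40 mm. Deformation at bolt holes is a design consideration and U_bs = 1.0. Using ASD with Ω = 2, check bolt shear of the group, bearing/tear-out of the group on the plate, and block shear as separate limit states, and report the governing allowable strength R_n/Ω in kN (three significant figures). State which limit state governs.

Bolt shear: A_b = π·24²/4 = 452.4 mm²; R_n = 372 × 452.4 × 3 × 1 / 1000 = 504.9 kN → 504.9 / 2 = 252 kN.
Bearing: edge l_c = 46.5, r_n = 262.3 kN; interior l_c = 68, r_n = 270.7 kN; R_n = 262.3 + 2·270.7 = 803.7 kN → 402 kN.
Block shear: A_gv = 2500, A_nv = 1775, A_nt = 255 mm²; R_n = min(0.6F_uA_nv, 0.6F_yA_gv) + U_bs·F_u·A_nt = 620.4 kN → 310 kN.
Bolt shear governs: 252 kN.

252 kN (bolt shear governs)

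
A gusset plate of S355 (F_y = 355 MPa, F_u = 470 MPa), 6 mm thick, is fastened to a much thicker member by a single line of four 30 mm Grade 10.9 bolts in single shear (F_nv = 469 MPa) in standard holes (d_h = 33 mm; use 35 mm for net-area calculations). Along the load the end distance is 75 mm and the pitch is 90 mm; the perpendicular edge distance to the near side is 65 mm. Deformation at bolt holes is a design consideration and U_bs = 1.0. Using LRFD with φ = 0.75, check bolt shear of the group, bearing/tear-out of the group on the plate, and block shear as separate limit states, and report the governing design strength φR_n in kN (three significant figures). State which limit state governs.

383 kN (block shear governs)

Bolt shear: A_b = π·30²/4 = 706.9 mm²; R_n = 469 × 706.9 × 4 × 1 / 1000 = 1326 kN → 0.75 × 1326 = 995 kN.
Bearing: edge l_c = 58.5, r_n = 198 kN; interior l_c = 57, r_n = 192.9 kN; R_n = 198 + 3·192.9 = 776.6 kN → 582 kN.
Block shear: A_gv = 2070, A_nv = 1335, A_nt = 285 mm²; R_n = min(0.6F_uA_nv, 0.6F_yA_gv) + U_bs·F_u·A_nt = 510.4 kN → 383 kN.
Block shear governs: 383 kN.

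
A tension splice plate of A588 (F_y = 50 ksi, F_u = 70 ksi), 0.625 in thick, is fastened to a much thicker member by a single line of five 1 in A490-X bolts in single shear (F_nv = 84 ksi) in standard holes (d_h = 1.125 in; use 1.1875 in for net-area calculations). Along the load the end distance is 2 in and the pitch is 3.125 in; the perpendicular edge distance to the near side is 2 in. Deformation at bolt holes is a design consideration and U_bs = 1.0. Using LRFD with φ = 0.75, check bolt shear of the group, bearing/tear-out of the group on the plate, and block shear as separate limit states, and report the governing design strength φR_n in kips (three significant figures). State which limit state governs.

Bolt shear: A_b = π·1²/4 = 0.7854 in²; R_n = 84 × 0.7854 × 5 × 1 = 329.9 kips → 0.75 × 329.9 = 247 kips.
Bearing: edge l_c = 1.438, r_n = 75.47 kips; interior l_c = 2, r_n = 105 kips; R_n = 75.47 + 4·105 = 495.5 kips → 372 kips.
Block shear: A_gv = 9.062, A_nv = 5.723, A_nt = 0.8789 in²; R_n = min(0.6F_uA_nv, 0.6F_yA_gv) + U_bs·F_u·A_nt = 301.9 kips → 226 kips.
Block shear governs: 226 kips.

226 kips (block shear governs)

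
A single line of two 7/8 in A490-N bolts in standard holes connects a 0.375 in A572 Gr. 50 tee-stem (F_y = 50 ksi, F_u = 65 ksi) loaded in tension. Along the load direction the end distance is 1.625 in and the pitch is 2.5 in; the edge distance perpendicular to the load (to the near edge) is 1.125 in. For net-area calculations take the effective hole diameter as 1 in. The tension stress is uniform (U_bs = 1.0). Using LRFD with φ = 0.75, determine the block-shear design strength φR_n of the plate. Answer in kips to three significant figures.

40.2 kips

Shear plane L_v = 1.625 + 1·2.5 = 4.125 in; A_gv = 4.125 × 0.375 = 1.547 in².
A_nv = (4.125 − 1.5·1) × 0.375 = 0.9844 in².
A_nt = (1.125 − 0.5·1) × 0.375 = 0.2344 in².
0.6 F_u A_nv = 38.39 kips; 0.6 F_y A_gv = 46.41 kips → shear rupture governs the shear term.
R_n = 38.39 + 1.0 × 65 × 0.2344 = 53.62 kips.
Design strength φR_n = 0.75 × 53.62 = 40.2 kips.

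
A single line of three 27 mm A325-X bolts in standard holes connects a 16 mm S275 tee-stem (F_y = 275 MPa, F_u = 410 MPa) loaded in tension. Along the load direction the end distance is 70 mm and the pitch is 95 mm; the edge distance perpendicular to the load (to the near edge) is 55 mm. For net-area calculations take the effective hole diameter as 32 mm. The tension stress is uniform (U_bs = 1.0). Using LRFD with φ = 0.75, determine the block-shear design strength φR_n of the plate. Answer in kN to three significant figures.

707 kN

Shear plane L_v = 70 + 2·95 = 260 mm; A_gv = 260 × 16 = 4160 mm².
A_nv = (260 − 2.5·32) × 16 = 2880 mm².
A_nt = (55 − 0.5·32) × 16 = 624 mm².
0.6 F_u A_nv = 708.5 kN; 0.6 F_y A_gv = 686.4 kN → shear yielding governs the shear term.
R_n = 686.4 + 1.0 × 410 × 624 / 1000 = 942.2 kN.
Design strength φR_n = 0.75 × 942.2 = 707 kN.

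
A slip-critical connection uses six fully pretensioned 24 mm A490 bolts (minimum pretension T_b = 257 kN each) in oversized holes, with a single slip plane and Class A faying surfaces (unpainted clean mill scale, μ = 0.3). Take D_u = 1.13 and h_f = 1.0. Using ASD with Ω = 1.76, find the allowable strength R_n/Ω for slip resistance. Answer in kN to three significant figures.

R_n = μ · D_u · h_f · T_b · n_s · n_b = 0.3 × 1.13 × 1.0 × 257 × 1 × 6 = 522.7 kN.
Allowable strength R_n/Ω = 522.7 / 1.76 = 297 kN.

297 kN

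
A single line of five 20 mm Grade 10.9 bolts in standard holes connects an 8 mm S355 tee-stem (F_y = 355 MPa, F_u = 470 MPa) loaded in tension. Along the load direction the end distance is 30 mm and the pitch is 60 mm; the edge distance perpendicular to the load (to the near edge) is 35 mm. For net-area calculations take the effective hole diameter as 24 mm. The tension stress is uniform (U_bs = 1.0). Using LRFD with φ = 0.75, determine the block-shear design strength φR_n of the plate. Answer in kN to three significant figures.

Shear plane L_v = 30 + 4·60 = 270 mm; A_gv = 270 × 8 = 2160 mm².
A_nv = (270 − 4.5·24) × 8 = 1296 mm².
A_nt = (35 − 0.5·24) × 8 = 184 mm².
0.6 F_u A_nv = 365.5 kN; 0.6 F_y A_gv = 460.1 kN → shear rupture governs the shear term.
R_n = 365.5 + 1.0 × 470 × 184 / 1000 = 452 kN.
Design strength φR_n = 0.75 × 452 = 339 kN.

339 kN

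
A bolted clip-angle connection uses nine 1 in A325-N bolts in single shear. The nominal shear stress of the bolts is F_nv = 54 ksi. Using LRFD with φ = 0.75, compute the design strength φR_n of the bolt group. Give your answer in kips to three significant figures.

286 kips

A_b = π × 1² / 4 = 0.7854 in².
R_n = F_nv · A_b · n · n_s = 54 × 0.7854 × 9 × 1 = 381.7 kips.
Design strength φR_n = 0.75 × 381.7 = 286 kips.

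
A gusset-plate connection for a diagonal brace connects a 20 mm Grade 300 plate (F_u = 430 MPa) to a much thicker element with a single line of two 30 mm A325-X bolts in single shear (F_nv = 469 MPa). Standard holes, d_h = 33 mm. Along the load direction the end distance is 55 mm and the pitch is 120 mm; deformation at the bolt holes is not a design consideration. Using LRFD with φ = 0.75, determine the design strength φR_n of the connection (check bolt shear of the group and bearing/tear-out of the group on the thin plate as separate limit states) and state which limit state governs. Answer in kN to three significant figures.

Bolt shear: A_b = π·30²/4 = 706.9 mm²; R_n = 469 × 706.9 × 2 × 1 / 1000 = 663 kN → 0.75 × 663 = 497 kN.
Bearing (1.5 l_c t F_u ≤ 3.0 d t F_u): upper limit = 3.0·30·20·430 / 1000 = 774 kN.
  Edge l_c = 55 − 33/2 = 38.5 → r_n = 496.7 kN; interior l_c = 120 − 33 = 87 → r_n = 774 kN.
  R_n,bearing = 1·496.7 + 1·774 = 1271 kN → 0.75 × 1271 = 953 kN.
Bolt shear governs: 497 kN.

497 kN (bolt shear governs)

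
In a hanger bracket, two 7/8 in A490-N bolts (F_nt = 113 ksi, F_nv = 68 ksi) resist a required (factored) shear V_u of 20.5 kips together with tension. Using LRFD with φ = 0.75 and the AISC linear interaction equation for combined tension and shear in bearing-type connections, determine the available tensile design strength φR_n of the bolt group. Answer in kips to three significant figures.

98.4 kips

A_b = π·0.875²/4 = 0.6013 in²; f_rv = 20.5 / (2 × 0.6013) = 17.05 ksi.
F'_nt = 1.3 F_nt − (F_nt / φF_nv) f_rv = 1.3·113 − (113/(0.75·68))·17.05 = 109.1 ksi, capped at F_nt → F'_nt = 109.1 ksi.
R_n = F'_nt · A_b · n = 109.1 × 0.6013 × 2 = 131.2 kips.
Design strength φR_n = 0.75 × 131.2 = 98.4 kips.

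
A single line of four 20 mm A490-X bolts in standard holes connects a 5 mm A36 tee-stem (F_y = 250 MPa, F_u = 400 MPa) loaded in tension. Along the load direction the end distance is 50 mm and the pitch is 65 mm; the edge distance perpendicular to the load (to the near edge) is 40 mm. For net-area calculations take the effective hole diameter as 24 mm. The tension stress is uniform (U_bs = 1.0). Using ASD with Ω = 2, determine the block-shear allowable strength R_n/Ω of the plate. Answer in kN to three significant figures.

120 kN

Shear plane L_v = 50 + 3·65 = 245 mm; A_gv = 245 × 5 = 1225 mm².
A_nv = (245 − 3.5·24) × 5 = 805 mm².
A_nt = (40 − 0.5·24) × 5 = 140 mm².
0.6 F_u A_nv = 193.2 kN; 0.6 F_y A_gv = 183.8 kN → shear yielding governs the shear term.
R_n = 183.8 + 1.0 × 400 × 140 / 1000 = 239.8 kN.
Allowable strength R_n/Ω = 239.8 / 2 = 120 kN.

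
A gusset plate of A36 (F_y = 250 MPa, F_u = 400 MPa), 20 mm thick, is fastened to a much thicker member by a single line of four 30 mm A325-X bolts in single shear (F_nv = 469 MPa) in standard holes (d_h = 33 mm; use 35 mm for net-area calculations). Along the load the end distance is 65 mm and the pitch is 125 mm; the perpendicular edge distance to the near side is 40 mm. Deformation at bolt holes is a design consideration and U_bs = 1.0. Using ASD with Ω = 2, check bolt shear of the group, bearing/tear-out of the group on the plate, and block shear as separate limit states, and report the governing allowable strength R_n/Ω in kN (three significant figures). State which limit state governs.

Bolt shear: A_b = π·30²/4 = 706.9 mm²; R_n = 469 × 706.9 × 4 × 1 / 1000 = 1326 kN → 1326 / 2 = 663 kN.
Bearing: edge l_c = 48.5, r_n = 465.6 kN; interior l_c = 92, r_n = 576 kN; R_n = 465.6 + 3·576 = 2194 kN → 1100 kN.
Block shear: A_gv = 8800, A_nv = 6350, A_nt = 450 mm²; R_n = min(0.6F_uA_nv, 0.6F_yA_gv) + U_bs·F_u·A_nt = 1500 kN → 750 kN.
Bolt shear governs: 663 kN.

663 kN (bolt shear governs)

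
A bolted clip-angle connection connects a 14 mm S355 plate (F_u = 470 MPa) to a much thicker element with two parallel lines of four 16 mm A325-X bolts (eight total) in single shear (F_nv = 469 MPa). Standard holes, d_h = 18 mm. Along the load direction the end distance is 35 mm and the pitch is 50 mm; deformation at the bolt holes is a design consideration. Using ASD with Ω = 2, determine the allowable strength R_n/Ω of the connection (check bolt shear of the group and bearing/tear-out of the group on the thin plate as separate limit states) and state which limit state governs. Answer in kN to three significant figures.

Bolt shear: A_b = π·16²/4 = 201.1 mm²; R_n = 469 × 201.1 × 8 × 1 / 1000 = 754.4 kN → 754.4 / 2 = 377 kN.
Bearing (1.2 l_c t F_u ≤ 2.4 d t F_u): upper limit = 2.4·16·14·470 / 1000 = 252.7 kN.
  Edge l_c = 35 − 18/2 = 26 → r_n = 205.3 kN; interior l_c = 50 − 18 = 32 → r_n = 252.7 kN.
  R_n,bearing = 2·205.3 + 6·252.7 = 1927 kN → 1927 / 2 = 963 kN.
Bolt shear governs: 377 kN.

377 kN (bolt shear governs)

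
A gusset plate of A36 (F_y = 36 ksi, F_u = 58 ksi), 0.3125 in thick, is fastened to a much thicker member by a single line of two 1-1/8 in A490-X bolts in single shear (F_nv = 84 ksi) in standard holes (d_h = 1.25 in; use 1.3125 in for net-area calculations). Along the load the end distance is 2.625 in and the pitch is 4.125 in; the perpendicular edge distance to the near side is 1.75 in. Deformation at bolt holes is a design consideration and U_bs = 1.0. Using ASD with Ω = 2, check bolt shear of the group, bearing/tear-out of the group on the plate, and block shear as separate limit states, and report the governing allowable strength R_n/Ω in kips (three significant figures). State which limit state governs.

32.7 kips (block shear governs)

Bolt shear: A_b = π·1.125²/4 = 0.994 in²; R_n = 84 × 0.994 × 2 × 1 = 167 kips → 167 / 2 = 83.5 kips.
Bearing: edge l_c = 2, r_n = 43.5 kips; interior l_c = 2.875, r_n = 48.94 kips; R_n = 43.5 + 1·48.94 = 92.44 kips → 46.2 kips.
Block shear: A_gv = 2.109, A_nv = 1.494, A_nt = 0.3418 in²; R_n = min(0.6F_uA_nv, 0.6F_yA_gv) + U_bs·F_u·A_nt = 65.39 kips → 32.7 kips.
Block shear governs: 32.7 kips.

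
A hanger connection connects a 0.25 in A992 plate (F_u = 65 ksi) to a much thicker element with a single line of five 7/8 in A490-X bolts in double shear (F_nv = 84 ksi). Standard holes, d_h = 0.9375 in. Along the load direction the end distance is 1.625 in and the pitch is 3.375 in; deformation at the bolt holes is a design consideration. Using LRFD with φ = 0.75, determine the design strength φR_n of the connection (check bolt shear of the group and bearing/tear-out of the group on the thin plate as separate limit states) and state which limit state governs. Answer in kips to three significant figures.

Bolt shear: A_b = π·0.875²/4 = 0.6013 in²; R_n = 84 × 0.6013 × 5 × 2 = 505.1 kips → 0.75 × 505.1 = 379 kips.
Bearing (1.2 l_c t F_u ≤ 2.4 d t F_u): upper limit = 2.4·0.875·0.25·65 = 34.12 kips.
  Edge l_c = 1.625 − 0.9375/2 = 1.156 → r_n = 22.55 kips; interior l_c = 3.375 − 0.9375 = 2.438 → r_n = 34.12 kips.
  R_n,bearing = 1·22.55 + 4·34.12 = 159 kips → 0.75 × 159 = 119 kips.
Bearing governs: 119 kips.

119 kips (bearing governs)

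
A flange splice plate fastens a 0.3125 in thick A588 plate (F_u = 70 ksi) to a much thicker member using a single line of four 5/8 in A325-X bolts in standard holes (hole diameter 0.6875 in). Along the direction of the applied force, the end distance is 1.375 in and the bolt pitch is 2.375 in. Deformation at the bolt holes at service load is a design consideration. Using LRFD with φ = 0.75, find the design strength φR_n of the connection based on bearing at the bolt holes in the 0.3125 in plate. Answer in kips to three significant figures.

94.1 kips

Per bolt r_n = 1.2 l_c t F_u ≤ 2.4 d t F_u; upper limit = 2.4 × 0.625 × 0.3125 × 70 = 32.81 kips.
Edge bolt: l_c = 1.375 − 0.6875/2 = 1.031 in → 1.2 × 1.031 × 0.3125 × 70 = 27.07 → r_n = 27.07 kips.
Interior bolts: l_c = 2.375 − 0.6875 = 1.688 in → 1.2 × 1.688 × 0.3125 × 70 = 44.3 → r_n = 32.81 kips.
R_n = 1 × 27.07 + 3 × 32.81 = 125.5 kips.
Design strength φR_n = 0.75 × 125.5 = 94.1 kips.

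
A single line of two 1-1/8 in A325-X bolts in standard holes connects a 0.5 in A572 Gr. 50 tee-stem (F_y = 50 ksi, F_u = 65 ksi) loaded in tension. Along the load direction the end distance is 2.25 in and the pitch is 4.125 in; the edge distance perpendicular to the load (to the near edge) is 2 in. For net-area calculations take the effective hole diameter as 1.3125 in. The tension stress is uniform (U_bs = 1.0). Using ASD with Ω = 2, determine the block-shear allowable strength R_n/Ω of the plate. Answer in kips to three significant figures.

Shear plane L_v = 2.25 + 1·4.125 = 6.375 in; A_gv = 6.375 × 0.5 = 3.188 in².
A_nv = (6.375 − 1.5·1.3125) × 0.5 = 2.203 in².
A_nt = (2 − 0.5·1.3125) × 0.5 = 0.6719 in².
0.6 F_u A_nv = 85.92 kips; 0.6 F_y A_gv = 95.62 kips → shear rupture governs the shear term.
R_n = 85.92 + 1.0 × 65 × 0.6719 = 129.6 kips.
Allowable strength R_n/Ω = 129.6 / 2 = 64.8 kips.

64.8 kips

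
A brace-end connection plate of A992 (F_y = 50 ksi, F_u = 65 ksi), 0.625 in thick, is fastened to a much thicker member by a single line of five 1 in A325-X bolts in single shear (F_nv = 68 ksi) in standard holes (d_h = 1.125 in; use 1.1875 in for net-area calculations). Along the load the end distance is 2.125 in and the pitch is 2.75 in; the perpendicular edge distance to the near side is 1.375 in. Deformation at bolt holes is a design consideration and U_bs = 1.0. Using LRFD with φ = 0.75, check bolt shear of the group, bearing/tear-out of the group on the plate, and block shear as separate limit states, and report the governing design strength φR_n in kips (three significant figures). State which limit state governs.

166 kips (block shear governs)

Bolt shear: A_b = π·1²/4 = 0.7854 in²; R_n = 68 × 0.7854 × 5 × 1 = 267 kips → 0.75 × 267 = 200 kips.
Bearing: edge l_c = 1.562, r_n = 76.17 kips; interior l_c = 1.625, r_n = 79.22 kips; R_n = 76.17 + 4·79.22 = 393 kips → 295 kips.
Block shear: A_gv = 8.203, A_nv = 4.863, A_nt = 0.4883 in²; R_n = min(0.6F_uA_nv, 0.6F_yA_gv) + U_bs·F_u·A_nt = 221.4 kips → 166 kips.
Block shear governs: 166 kips.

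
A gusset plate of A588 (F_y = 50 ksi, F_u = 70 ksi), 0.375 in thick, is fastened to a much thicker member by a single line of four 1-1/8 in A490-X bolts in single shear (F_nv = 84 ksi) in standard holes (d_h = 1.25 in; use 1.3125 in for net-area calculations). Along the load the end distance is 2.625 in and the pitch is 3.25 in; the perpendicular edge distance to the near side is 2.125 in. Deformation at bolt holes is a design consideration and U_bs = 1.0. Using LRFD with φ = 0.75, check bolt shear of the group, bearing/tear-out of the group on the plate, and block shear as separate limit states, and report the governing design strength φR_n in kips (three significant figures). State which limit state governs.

Bolt shear: A_b = π·1.125²/4 = 0.994 in²; R_n = 84 × 0.994 × 4 × 1 = 334 kips → 0.75 × 334 = 250 kips.
Bearing: edge l_c = 2, r_n = 63 kips; interior l_c = 2, r_n = 63 kips; R_n = 63 + 3·63 = 252 kips → 189 kips.
Block shear: A_gv = 4.641, A_nv = 2.918, A_nt = 0.5508 in²; R_n = min(0.6F_uA_nv, 0.6F_yA_gv) + U_bs·F_u·A_nt = 161.1 kips → 121 kips.
Block shear governs: 121 kips.

121 kips (block shear governs)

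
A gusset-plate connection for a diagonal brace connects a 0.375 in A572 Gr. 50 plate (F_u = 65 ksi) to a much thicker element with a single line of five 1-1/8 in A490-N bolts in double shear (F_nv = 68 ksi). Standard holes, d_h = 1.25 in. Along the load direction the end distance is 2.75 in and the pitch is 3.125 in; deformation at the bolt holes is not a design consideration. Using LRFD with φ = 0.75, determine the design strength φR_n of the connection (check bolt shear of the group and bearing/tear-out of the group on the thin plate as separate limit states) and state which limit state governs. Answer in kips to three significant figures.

Bolt shear: A_b = π·1.125²/4 = 0.994 in²; R_n = 68 × 0.994 × 5 × 2 = 675.9 kips → 0.75 × 675.9 = 507 kips.
Bearing (1.5 l_c t F_u ≤ 3.0 d t F_u): upper limit = 3.0·1.125·0.375·65 = 82.27 kips.
  Edge l_c = 2.75 − 1.25/2 = 2.125 → r_n = 77.7 kips; interior l_c = 3.125 − 1.25 = 1.875 → r_n = 68.55 kips.
  R_n,bearing = 1·77.7 + 4·68.55 = 351.9 kips → 0.75 × 351.9 = 264 kips.
Bearing governs: 264 kips.

264 kips (bearing governs)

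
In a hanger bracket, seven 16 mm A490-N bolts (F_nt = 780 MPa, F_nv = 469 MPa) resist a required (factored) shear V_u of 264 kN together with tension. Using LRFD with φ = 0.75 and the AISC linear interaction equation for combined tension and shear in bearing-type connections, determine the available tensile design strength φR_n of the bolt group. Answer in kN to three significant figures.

A_b = π·16²/4 = 201.1 mm²; f_rv = 264 × 1000 / (7 × 201.1) = 187.6 MPa.
F'_nt = 1.3 F_nt − (F_nt / φF_nv) f_rv = 1.3·780 − (780/(0.75·469))·187.6 = 598.1 MPa, capped at F_nt → F'_nt = 598.1 MPa.
R_n = F'_nt · A_b · n = 598.1 × 201.1 × 7 / 1000 = 841.7 kN.
Design strength φR_n = 0.75 × 841.7 = 631 kN.

631 kN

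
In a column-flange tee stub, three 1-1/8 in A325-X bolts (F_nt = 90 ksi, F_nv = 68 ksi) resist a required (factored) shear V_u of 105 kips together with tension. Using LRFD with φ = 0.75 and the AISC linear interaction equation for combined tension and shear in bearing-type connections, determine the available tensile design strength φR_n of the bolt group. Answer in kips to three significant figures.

A_b = π·1.125²/4 = 0.994 in²; f_rv = 105 / (3 × 0.994) = 35.21 ksi.
F'_nt = 1.3 F_nt − (F_nt / φF_nv) f_rv = 1.3·90 − (90/(0.75·68))·35.21 = 54.86 ksi, capped at F_nt → F'_nt = 54.86 ksi.
R_n = F'_nt · A_b · n = 54.86 × 0.994 × 3 = 163.6 kips.
Design strength φR_n = 0.75 × 163.6 = 123 kips.

123 kips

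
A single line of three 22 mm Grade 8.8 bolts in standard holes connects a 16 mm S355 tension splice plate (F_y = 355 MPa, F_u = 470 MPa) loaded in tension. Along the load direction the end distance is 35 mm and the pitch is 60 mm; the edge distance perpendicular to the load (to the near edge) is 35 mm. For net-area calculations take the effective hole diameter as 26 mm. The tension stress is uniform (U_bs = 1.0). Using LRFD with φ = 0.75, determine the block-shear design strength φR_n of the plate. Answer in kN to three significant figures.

429 kN

Shear plane L_v = 35 + 2·60 = 155 mm; A_gv = 155 × 16 = 2480 mm².
A_nv = (155 − 2.5·26) × 16 = 1440 mm².
A_nt = (35 − 0.5·26) × 16 = 352 mm².
0.6 F_u A_nv = 406.1 kN; 0.6 F_y A_gv = 528.2 kN → shear rupture governs the shear term.
R_n = 406.1 + 1.0 × 470 × 352 / 1000 = 571.5 kN.
Design strength φR_n = 0.75 × 571.5 = 429 kN.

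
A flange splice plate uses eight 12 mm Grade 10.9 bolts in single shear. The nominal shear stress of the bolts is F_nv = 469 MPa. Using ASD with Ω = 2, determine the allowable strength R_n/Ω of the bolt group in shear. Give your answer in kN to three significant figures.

212 kN

A_b = π × 12² / 4 = 113.1 mm².
R_n = F_nv · A_b · n · n_s = 469 × 113.1 × 8 × 1 / 1000 = 424.3 kN.
Allowable strength R_n/Ω = 424.3 / 2 = 212 kN.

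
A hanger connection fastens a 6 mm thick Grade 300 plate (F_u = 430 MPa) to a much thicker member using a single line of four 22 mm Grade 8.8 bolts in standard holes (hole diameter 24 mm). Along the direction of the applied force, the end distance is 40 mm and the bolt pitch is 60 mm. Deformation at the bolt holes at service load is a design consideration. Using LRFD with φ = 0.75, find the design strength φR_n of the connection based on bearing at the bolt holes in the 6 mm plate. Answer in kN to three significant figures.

Per bolt r_n = 1.2 l_c t F_u ≤ 2.4 d t F_u; upper limit = 2.4 × 22 × 6 × 430 / 1000 = 136.2 kN.
Edge bolt: l_c = 40 − 24/2 = 28 mm → 1.2 × 28 × 6 × 430 / 1000 = 86.69 → r_n = 86.69 kN.
Interior bolts: l_c = 60 − 24 = 36 mm → 1.2 × 36 × 6 × 430 / 1000 = 111.5 → r_n = 111.5 kN.
R_n = 1 × 86.69 + 3 × 111.5 = 421.1 kN.
Design strength φR_n = 0.75 × 421.1 = 316 kN.

316 kN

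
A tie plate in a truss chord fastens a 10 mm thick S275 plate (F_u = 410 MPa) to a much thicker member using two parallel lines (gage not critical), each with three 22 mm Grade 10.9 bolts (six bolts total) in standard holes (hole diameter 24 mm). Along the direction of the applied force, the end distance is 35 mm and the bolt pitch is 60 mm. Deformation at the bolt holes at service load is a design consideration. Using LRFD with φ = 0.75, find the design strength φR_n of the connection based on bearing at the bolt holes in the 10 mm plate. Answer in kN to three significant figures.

Per bolt r_n = 1.2 l_c t F_u ≤ 2.4 d t F_u; upper limit = 2.4 × 22 × 10 × 410 / 1000 = 216.5 kN.
Edge bolt: l_c = 35 − 24/2 = 23 mm → 1.2 × 23 × 10 × 410 / 1000 = 113.2 → r_n = 113.2 kN.
Interior bolts: l_c = 60 − 24 = 36 mm → 1.2 × 36 × 10 × 410 / 1000 = 177.1 → r_n = 177.1 kN.
R_n = 2 × 113.2 + 4 × 177.1 = 934.8 kN.
Design strength φR_n = 0.75 × 934.8 = 701 kN.

701 kN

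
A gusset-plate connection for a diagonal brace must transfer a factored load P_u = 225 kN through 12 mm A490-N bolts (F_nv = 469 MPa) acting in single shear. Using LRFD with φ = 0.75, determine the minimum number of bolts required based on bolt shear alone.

6 bolts

A_b = π·12²/4 = 113.1 mm².
Per-bolt design strength φR_n = 0.75 × 469 × 113.1 × 1 / 1000 = 39.78 kN.
n ≥ 225 / 39.78 = 5.656 → use 6 bolts.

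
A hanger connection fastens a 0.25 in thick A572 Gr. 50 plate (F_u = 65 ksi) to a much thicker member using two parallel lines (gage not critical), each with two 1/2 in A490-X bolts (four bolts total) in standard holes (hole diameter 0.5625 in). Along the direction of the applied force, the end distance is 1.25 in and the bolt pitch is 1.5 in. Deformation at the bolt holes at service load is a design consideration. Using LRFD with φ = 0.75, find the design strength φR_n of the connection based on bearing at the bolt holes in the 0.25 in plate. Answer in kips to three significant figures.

Per bolt r_n = 1.2 l_c t F_u ≤ 2.4 d t F_u; upper limit = 2.4 × 0.5 × 0.25 × 65 = 19.5 kips.
Edge bolt: l_c = 1.25 − 0.5625/2 = 0.9688 in → 1.2 × 0.9688 × 0.25 × 65 = 18.89 → r_n = 18.89 kips.
Interior bolts: l_c = 1.5 − 0.5625 = 0.9375 in → 1.2 × 0.9375 × 0.25 × 65 = 18.28 → r_n = 18.28 kips.
R_n = 2 × 18.89 + 2 × 18.28 = 74.34 kips.
Design strength φR_n = 0.75 × 74.34 = 55.8 kips.

55.8 kips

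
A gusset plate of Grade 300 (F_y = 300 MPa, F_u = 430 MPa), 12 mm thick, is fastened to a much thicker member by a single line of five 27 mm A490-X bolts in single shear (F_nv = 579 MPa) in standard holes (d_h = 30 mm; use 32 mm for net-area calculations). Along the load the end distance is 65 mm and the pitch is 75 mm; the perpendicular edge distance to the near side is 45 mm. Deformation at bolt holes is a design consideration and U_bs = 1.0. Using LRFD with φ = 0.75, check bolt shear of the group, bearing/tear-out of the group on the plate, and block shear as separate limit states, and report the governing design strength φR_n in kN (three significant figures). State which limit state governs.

Bolt shear: A_b = π·27²/4 = 572.6 mm²; R_n = 579 × 572.6 × 5 × 1 / 1000 = 1658 kN → 0.75 × 1658 = 1240 kN.
Bearing: edge l_c = 50, r_n = 309.6 kN; interior l_c = 45, r_n = 278.6 kN; R_n = 309.6 + 4·278.6 = 1424 kN → 1070 kN.
Block shear: A_gv = 4380, A_nv = 2652, A_nt = 348 mm²; R_n = min(0.6F_uA_nv, 0.6F_yA_gv) + U_bs·F_u·A_nt = 833.9 kN → 625 kN.
Block shear governs: 625 kN.

625 kN (block shear governs)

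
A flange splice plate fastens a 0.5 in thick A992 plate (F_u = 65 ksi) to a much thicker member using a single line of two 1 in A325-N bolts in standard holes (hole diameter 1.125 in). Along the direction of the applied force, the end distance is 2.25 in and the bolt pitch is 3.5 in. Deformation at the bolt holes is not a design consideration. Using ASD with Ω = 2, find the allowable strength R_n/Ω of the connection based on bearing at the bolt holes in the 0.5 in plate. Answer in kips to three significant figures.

89.9 kips

Per bolt r_n = 1.5 l_c t F_u ≤ 3.0 d t F_u; upper limit = 3.0 × 1 × 0.5 × 65 = 97.5 kips.
Edge bolt: l_c = 2.25 − 1.125/2 = 1.688 in → 1.5 × 1.688 × 0.5 × 65 = 82.27 → r_n = 82.27 kips.
Interior bolts: l_c = 3.5 − 1.125 = 2.375 in → 1.5 × 2.375 × 0.5 × 65 = 115.8 → r_n = 97.5 kips.
R_n = 1 × 82.27 + 1 × 97.5 = 179.8 kips.
Allowable strength R_n/Ω = 179.8 / 2 = 89.9 kips.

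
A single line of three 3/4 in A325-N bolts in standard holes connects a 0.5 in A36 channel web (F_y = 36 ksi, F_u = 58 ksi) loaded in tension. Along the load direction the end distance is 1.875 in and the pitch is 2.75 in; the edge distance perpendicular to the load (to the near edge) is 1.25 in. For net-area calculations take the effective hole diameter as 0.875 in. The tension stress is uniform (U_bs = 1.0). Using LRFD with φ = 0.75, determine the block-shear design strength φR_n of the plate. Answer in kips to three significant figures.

Shear plane L_v = 1.875 + 2·2.75 = 7.375 in; A_gv = 7.375 × 0.5 = 3.688 in².
A_nv = (7.375 − 2.5·0.875) × 0.5 = 2.594 in².
A_nt = (1.25 − 0.5·0.875) × 0.5 = 0.4062 in².
0.6 F_u A_nv = 90.26 kips; 0.6 F_y A_gv = 79.65 kips → shear yielding governs the shear term.
R_n = 79.65 + 1.0 × 58 × 0.4062 = 103.2 kips.
Design strength φR_n = 0.75 × 103.2 = 77.4 kips.

77.4 kips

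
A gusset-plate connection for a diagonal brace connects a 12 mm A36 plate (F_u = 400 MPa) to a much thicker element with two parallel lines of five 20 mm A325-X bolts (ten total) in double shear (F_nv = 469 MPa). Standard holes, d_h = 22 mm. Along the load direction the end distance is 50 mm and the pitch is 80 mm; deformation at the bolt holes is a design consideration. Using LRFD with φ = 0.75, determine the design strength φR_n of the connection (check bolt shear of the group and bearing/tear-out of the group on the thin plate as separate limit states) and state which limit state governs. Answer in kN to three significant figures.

1720 kN (bearing governs)

Bolt shear: A_b = π·20²/4 = 314.2 mm²; R_n = 469 × 314.2 × 10 × 2 / 1000 = 2947 kN → 0.75 × 2947 = 2210 kN.
Bearing (1.2 l_c t F_u ≤ 2.4 d t F_u): upper limit = 2.4·20·12·400 / 1000 = 230.4 kN.
  Edge l_c = 50 − 22/2 = 39 → r_n = 224.6 kN; interior l_c = 80 − 22 = 58 → r_n = 230.4 kN.
  R_n,bearing = 2·224.6 + 8·230.4 = 2292 kN → 0.75 × 2292 = 1720 kN.
Bearing governs: 1720 kN.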